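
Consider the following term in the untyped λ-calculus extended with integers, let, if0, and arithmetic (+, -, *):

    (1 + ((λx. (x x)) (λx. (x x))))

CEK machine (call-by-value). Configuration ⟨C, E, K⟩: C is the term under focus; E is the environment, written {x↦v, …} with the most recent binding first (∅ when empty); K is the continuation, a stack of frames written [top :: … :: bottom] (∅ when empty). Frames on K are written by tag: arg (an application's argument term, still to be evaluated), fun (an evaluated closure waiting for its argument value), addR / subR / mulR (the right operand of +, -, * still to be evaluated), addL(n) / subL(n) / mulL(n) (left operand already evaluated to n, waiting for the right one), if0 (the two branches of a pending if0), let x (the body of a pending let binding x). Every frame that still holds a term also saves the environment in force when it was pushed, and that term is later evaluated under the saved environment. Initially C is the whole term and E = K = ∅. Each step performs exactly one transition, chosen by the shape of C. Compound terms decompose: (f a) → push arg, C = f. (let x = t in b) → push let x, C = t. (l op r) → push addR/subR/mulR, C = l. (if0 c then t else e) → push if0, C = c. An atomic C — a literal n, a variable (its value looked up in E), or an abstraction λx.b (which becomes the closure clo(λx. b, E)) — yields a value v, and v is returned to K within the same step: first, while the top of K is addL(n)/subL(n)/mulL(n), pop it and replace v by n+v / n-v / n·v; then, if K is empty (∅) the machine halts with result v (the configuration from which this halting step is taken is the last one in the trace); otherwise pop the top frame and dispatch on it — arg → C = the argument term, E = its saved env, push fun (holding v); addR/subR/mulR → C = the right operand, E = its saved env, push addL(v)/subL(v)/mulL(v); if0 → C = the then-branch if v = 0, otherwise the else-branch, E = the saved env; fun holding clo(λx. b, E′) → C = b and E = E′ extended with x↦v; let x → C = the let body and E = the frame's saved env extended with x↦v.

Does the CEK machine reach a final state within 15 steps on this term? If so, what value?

step 0: ⟨C=(1 + ((λx. (x x)) (λx. (x x)))); E=∅; K=∅⟩
step 1: ⟨C=1; E=∅; K=[addR]⟩
step 2: ⟨C=((λx. (x x)) (λx. (x x))); E=∅; K=[addL(1)]⟩
step 3: ⟨C=(λx. (x x)); E=∅; K=[arg :: addL(1)]⟩
step 4: ⟨C=(λx. (x x)); E=∅; K=[fun :: addL(1)]⟩
step 5: ⟨C=(x x); E={x↦clo(λx. (x x), ∅)}; K=[addL(1)]⟩
step 6: ⟨C=x; E={x↦clo(λx. (x x), ∅)}; K=[arg :: addL(1)]⟩
step 7: ⟨C=x; E={x↦clo(λx. (x x), ∅)}; K=[fun :: addL(1)]⟩
… configuration repeats with period 3 (steps 5–7 recur indefinitely) …

Answer: DIVERGES (no final state within 15 steps)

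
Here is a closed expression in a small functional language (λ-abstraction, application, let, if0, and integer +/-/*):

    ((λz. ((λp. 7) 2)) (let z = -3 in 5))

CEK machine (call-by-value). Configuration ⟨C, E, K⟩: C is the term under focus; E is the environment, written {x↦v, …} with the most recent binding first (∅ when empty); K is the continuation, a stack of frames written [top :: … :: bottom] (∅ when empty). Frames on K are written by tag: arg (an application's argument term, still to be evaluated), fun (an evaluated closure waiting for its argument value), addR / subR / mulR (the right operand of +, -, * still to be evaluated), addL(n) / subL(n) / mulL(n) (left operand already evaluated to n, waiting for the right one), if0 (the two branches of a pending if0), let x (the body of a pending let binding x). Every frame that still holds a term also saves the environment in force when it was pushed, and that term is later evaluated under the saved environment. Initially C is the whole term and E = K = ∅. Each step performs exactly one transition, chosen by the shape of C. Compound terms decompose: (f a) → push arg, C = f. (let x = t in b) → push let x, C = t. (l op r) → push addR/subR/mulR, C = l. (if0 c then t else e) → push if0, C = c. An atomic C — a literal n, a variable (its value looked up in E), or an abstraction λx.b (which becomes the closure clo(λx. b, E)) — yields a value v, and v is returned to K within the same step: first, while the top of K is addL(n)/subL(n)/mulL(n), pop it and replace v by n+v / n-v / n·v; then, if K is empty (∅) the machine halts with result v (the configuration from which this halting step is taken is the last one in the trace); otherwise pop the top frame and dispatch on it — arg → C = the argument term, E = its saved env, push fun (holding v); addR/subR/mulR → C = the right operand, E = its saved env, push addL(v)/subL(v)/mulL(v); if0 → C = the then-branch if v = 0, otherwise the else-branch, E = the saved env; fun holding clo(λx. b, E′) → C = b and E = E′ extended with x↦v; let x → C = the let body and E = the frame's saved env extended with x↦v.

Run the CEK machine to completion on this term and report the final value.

step 0: <C=((λz. ((λp. 7) 2)) (let z = -3 in 5)), E=∅, K=∅>
step 1: <C=(λz. ((λp. 7) 2)), E=∅, K=[arg]>
step 2: <C=(let z = -3 in 5), E=∅, K=[fun]>
step 3: <C=-3, E=∅, K=[let z :: fun]>
step 4: <C=5, E={z↦-3}, K=[fun]>
step 5: <C=((λp. 7) 2), E={z↦5}, K=∅>
step 6: <C=(λp. 7), E={z↦5}, K=[arg]>
step 7: <C=2, E={z↦5}, K=[fun]>
step 8: <C=7, E={p↦2, z↦5}, K=∅>
→ final value 7

Answer: 7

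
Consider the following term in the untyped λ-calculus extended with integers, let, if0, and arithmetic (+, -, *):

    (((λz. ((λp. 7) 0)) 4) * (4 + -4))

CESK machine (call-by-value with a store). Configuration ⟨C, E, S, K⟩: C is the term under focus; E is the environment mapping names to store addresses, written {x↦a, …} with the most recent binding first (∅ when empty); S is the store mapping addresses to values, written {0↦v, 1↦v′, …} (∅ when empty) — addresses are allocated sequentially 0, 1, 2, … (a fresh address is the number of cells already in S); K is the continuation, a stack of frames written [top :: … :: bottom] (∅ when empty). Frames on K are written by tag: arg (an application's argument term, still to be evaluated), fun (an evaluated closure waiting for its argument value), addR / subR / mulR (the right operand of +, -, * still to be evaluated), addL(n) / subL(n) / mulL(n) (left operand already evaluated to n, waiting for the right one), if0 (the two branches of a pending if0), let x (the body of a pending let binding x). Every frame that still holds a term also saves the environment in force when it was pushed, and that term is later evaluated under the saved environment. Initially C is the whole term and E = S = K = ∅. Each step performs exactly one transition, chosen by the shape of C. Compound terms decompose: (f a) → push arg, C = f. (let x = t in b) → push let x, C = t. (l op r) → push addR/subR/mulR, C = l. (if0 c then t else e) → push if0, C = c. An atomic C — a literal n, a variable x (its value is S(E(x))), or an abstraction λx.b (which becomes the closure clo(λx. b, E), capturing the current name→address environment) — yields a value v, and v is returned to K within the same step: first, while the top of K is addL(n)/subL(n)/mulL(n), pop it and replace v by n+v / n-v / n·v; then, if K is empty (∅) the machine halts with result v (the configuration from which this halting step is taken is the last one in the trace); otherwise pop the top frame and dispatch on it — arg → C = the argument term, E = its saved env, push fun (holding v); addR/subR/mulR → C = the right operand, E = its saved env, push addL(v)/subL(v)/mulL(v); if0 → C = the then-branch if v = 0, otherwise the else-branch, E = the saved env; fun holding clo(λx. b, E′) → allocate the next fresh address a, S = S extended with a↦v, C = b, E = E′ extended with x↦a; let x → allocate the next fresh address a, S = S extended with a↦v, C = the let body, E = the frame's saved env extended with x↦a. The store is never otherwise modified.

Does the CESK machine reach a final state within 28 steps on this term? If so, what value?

Answer: 0

Machine steps:
t=0: <C=(((λz. ((λp. 7) 0)) 4) * (4 + -4)), E=∅, S=∅, K=∅>
t=1: <C=((λz. ((λp. 7) 0)) 4), E=∅, S=∅, K=[mulR]>
t=2: <C=(λz. ((λp. 7) 0)), E=∅, S=∅, K=[arg :: mulR]>
t=3: <C=4, E=∅, S=∅, K=[fun :: mulR]>
t=4: <C=((λp. 7) 0), E={z↦0}, S={0↦4}, K=[mulR]>
t=5: <C=(λp. 7), E={z↦0}, S={0↦4}, K=[arg :: mulR]>
t=6: <C=0, E={z↦0}, S={0↦4}, K=[fun :: mulR]>
t=7: <C=7, E={p↦1, z↦0}, S={0↦4, 1↦0}, K=[mulR]>
t=8: <C=(4 + -4), E=∅, S={0↦4, 1↦0}, K=[mulL(7)]>
t=9: <C=4, E=∅, S={0↦4, 1↦0}, K=[addR :: mulL(7)]>
t=10: <C=-4, E=∅, S={0↦4, 1↦0}, K=[addL(4) :: mulL(7)]>
→ final value 0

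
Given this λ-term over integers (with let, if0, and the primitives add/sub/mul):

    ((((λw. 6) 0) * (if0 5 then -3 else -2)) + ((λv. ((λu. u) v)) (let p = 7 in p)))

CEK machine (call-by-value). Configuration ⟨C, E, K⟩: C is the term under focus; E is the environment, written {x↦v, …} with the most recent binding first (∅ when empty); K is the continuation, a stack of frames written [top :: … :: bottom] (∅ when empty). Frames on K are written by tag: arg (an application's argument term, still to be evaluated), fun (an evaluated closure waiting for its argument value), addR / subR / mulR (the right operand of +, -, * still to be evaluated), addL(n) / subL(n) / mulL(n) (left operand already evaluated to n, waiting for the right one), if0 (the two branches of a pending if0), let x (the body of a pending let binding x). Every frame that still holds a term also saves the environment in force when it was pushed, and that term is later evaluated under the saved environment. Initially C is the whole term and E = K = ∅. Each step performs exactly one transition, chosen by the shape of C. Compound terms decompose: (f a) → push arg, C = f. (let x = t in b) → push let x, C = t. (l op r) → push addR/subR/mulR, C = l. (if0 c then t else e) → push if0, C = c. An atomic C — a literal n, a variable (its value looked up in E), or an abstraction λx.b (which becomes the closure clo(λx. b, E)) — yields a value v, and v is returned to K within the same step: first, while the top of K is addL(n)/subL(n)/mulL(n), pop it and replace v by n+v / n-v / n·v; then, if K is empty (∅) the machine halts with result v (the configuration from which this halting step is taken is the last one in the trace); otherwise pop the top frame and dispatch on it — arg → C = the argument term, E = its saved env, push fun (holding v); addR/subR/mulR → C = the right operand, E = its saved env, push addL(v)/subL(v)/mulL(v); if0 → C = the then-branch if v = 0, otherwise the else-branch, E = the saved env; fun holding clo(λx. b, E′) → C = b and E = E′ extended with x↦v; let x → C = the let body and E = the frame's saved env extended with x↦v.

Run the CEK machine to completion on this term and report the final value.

t=0: [C=((((λw. 6) 0) * (if0 5 then -3 else -2)) + ((λv. ((λu. u) v)) (let p = 7 in p))) | E=∅ | K=∅]
t=1: [C=(((λw. 6) 0) * (if0 5 then -3 else -2)) | E=∅ | K=[addR]]
t=2: [C=((λw. 6) 0) | E=∅ | K=[mulR :: addR]]
t=3: [C=(λw. 6) | E=∅ | K=[arg :: mulR :: addR]]
t=4: [C=0 | E=∅ | K=[fun :: mulR :: addR]]
t=5: [C=6 | E={w↦0} | K=[mulR :: addR]]
t=6: [C=(if0 5 then -3 else -2) | E=∅ | K=[mulL(6) :: addR]]
t=7: [C=5 | E=∅ | K=[if0 :: mulL(6) :: addR]]
t=8: [C=-2 | E=∅ | K=[mulL(6) :: addR]]
t=9: [C=((λv. ((λu. u) v)) (let p = 7 in p)) | E=∅ | K=[addL(-12)]]
t=10: [C=(λv. ((λu. u) v)) | E=∅ | K=[arg :: addL(-12)]]
t=11: [C=(let p = 7 in p) | E=∅ | K=[fun :: addL(-12)]]
t=12: [C=7 | E=∅ | K=[let p :: fun :: addL(-12)]]
t=13: [C=p | E={p↦7} | K=[fun :: addL(-12)]]
t=14: [C=((λu. u) v) | E={v↦7} | K=[addL(-12)]]
t=15: [C=(λu. u) | E={v↦7} | K=[arg :: addL(-12)]]
t=16: [C=v | E={v↦7} | K=[fun :: addL(-12)]]
t=17: [C=u | E={u↦7, v↦7} | K=[addL(-12)]]
→ final value -5

Answer: -5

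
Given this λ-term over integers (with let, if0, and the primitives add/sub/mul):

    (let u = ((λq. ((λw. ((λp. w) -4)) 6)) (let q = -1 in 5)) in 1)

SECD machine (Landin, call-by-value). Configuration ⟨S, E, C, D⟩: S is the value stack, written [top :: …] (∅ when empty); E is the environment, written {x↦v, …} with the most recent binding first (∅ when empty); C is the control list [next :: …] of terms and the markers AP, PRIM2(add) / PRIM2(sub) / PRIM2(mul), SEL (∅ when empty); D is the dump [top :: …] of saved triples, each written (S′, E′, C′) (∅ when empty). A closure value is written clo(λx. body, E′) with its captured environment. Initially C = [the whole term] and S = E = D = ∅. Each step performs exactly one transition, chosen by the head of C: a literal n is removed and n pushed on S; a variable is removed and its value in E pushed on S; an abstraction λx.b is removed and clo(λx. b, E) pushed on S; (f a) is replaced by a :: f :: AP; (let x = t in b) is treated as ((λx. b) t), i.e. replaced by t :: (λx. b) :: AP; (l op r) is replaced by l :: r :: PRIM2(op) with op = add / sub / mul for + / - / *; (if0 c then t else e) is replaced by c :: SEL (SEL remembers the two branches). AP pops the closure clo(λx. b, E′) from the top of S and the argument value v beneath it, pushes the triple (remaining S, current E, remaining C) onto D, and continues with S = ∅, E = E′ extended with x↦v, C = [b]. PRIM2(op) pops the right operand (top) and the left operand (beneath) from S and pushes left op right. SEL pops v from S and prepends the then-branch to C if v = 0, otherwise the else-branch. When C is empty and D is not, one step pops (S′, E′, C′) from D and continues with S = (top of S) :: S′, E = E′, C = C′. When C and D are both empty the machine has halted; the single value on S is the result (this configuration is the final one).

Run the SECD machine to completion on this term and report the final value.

Answer: 1

Derivation:
[0] [S=∅ | E=∅ | C=[(let u = ((λq. ((λw. ((λp. w) -4)) 6)) (let q = -1 in 5)) in 1)] | D=∅]
[1] [S=∅ | E=∅ | C=[((λq. ((λw. ((λp. w) -4)) 6)) (let q = -1 in 5)) :: (λu. 1) :: AP] | D=∅]
[2] [S=∅ | E=∅ | C=[(let q = -1 in 5) :: (λq. ((λw. ((λp. w) -4)) 6)) :: AP :: (λu. 1) :: AP] | D=∅]
[3] [S=∅ | E=∅ | C=[-1 :: (λq. 5) :: AP :: (λq. ((λw. ((λp. w) -4)) 6)) :: AP :: (λu. 1) :: AP] | D=∅]
[4] [S=[-1] | E=∅ | C=[(λq. 5) :: AP :: (λq. ((λw. ((λp. w) -4)) 6)) :: AP :: (λu. 1) :: AP] | D=∅]
[5] [S=[clo(λq. 5, ∅) :: -1] | E=∅ | C=[AP :: (λq. ((λw. ((λp. w) -4)) 6)) :: AP :: (λu. 1) :: AP] | D=∅]
[6] [S=∅ | E={q↦-1} | C=[5] | D=[(∅, ∅, [(λq. ((λw. ((λp. w) -4)) 6)) :: AP :: (λu. 1) :: AP])]]
[7] [S=[5] | E={q↦-1} | C=∅ | D=[(∅, ∅, [(λq. ((λw. ((λp. w) -4)) 6)) :: AP :: (λu. 1) :: AP])]]
[8] [S=[5] | E=∅ | C=[(λq. ((λw. ((λp. w) -4)) 6)) :: AP :: (λu. 1) :: AP] | D=∅]
[9] [S=[clo(λq. ((λw. ((λp. w) -4)) 6), ∅) :: 5] | E=∅ | C=[AP :: (λu. 1) :: AP] | D=∅]
[10] [S=∅ | E={q↦5} | C=[((λw. ((λp. w) -4)) 6)] | D=[(∅, ∅, [(λu. 1) :: AP])]]
[11] [S=∅ | E={q↦5} | C=[6 :: (λw. ((λp. w) -4)) :: AP] | D=[(∅, ∅, [(λu. 1) :: AP])]]
[12] [S=[6] | E={q↦5} | C=[(λw. ((λp. w) -4)) :: AP] | D=[(∅, ∅, [(λu. 1) :: AP])]]
[13] [S=[clo(λw. ((λp. w) -4), {q↦5}) :: 6] | E={q↦5} | C=[AP] | D=[(∅, ∅, [(λu. 1) :: AP])]]
[14] [S=∅ | E={w↦6, q↦5} | C=[((λp. w) -4)] | D=[(∅, {q↦5}, ∅) :: (∅, ∅, [(λu. 1) :: AP])]]
[15] [S=∅ | E={w↦6, q↦5} | C=[-4 :: (λp. w) :: AP] | D=[(∅, {q↦5}, ∅) :: (∅, ∅, [(λu. 1) :: AP])]]
[16] [S=[-4] | E={w↦6, q↦5} | C=[(λp. w) :: AP] | D=[(∅, {q↦5}, ∅) :: (∅, ∅, [(λu. 1) :: AP])]]
[17] [S=[clo(λp. w, {w↦6, q↦5}) :: -4] | E={w↦6, q↦5} | C=[AP] | D=[(∅, {q↦5}, ∅) :: (∅, ∅, [(λu. 1) :: AP])]]
[18] [S=∅ | E={p↦-4, w↦6, q↦5} | C=[w] | D=[(∅, {w↦6, q↦5}, ∅) :: (∅, {q↦5}, ∅) :: (∅, ∅, [(λu. 1) :: AP])]]
[19] [S=[6] | E={p↦-4, w↦6, q↦5} | C=∅ | D=[(∅, {w↦6, q↦5}, ∅) :: (∅, {q↦5}, ∅) :: (∅, ∅, [(λu. 1) :: AP])]]
[20] [S=[6] | E={w↦6, q↦5} | C=∅ | D=[(∅, {q↦5}, ∅) :: (∅, ∅, [(λu. 1) :: AP])]]
[21] [S=[6] | E={q↦5} | C=∅ | D=[(∅, ∅, [(λu. 1) :: AP])]]
[22] [S=[6] | E=∅ | C=[(λu. 1) :: AP] | D=∅]
[23] [S=[clo(λu. 1, ∅) :: 6] | E=∅ | C=[AP] | D=∅]
[24] [S=∅ | E={u↦6} | C=[1] | D=[(∅, ∅, ∅)]]
[25] [S=[1] | E={u↦6} | C=∅ | D=[(∅, ∅, ∅)]]
[26] [S=[1] | E=∅ | C=∅ | D=∅]
→ final value 1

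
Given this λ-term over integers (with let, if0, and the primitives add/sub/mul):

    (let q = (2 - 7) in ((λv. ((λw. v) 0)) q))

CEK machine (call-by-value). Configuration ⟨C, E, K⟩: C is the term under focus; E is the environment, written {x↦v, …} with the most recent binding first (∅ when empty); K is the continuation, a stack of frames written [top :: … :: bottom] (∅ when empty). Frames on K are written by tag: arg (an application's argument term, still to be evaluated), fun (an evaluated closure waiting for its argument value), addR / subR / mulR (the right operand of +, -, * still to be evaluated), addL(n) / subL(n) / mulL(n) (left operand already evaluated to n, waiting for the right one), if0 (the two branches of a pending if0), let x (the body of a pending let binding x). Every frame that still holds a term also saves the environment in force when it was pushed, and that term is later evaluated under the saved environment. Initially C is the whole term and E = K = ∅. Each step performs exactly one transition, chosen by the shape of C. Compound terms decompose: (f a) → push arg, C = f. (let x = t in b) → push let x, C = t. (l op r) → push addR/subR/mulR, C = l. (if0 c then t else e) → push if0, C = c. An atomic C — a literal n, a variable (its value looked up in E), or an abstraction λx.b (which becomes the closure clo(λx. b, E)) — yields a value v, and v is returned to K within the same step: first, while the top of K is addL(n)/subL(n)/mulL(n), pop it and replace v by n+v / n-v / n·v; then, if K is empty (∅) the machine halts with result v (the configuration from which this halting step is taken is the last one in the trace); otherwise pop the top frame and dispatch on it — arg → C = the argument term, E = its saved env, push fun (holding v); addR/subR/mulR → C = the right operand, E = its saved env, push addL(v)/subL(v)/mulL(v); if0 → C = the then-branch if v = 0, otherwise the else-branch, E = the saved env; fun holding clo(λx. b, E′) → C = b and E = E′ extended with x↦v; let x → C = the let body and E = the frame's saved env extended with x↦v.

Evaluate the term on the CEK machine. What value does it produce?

0. ⟨C=(let q = (2 - 7) in ((λv. ((λw. v) 0)) q)); E=∅; K=∅⟩
1. ⟨C=(2 - 7); E=∅; K=[let q]⟩
2. ⟨C=2; E=∅; K=[subR :: let q]⟩
3. ⟨C=7; E=∅; K=[subL(2) :: let q]⟩
4. ⟨C=((λv. ((λw. v) 0)) q); E={q↦-5}; K=∅⟩
5. ⟨C=(λv. ((λw. v) 0)); E={q↦-5}; K=[arg]⟩
6. ⟨C=q; E={q↦-5}; K=[fun]⟩
7. ⟨C=((λw. v) 0); E={v↦-5, q↦-5}; K=∅⟩
8. ⟨C=(λw. v); E={v↦-5, q↦-5}; K=[arg]⟩
9. ⟨C=0; E={v↦-5, q↦-5}; K=[fun]⟩
10. ⟨C=v; E={w↦0, v↦-5, q↦-5}; K=∅⟩
→ final value -5

Answer: -5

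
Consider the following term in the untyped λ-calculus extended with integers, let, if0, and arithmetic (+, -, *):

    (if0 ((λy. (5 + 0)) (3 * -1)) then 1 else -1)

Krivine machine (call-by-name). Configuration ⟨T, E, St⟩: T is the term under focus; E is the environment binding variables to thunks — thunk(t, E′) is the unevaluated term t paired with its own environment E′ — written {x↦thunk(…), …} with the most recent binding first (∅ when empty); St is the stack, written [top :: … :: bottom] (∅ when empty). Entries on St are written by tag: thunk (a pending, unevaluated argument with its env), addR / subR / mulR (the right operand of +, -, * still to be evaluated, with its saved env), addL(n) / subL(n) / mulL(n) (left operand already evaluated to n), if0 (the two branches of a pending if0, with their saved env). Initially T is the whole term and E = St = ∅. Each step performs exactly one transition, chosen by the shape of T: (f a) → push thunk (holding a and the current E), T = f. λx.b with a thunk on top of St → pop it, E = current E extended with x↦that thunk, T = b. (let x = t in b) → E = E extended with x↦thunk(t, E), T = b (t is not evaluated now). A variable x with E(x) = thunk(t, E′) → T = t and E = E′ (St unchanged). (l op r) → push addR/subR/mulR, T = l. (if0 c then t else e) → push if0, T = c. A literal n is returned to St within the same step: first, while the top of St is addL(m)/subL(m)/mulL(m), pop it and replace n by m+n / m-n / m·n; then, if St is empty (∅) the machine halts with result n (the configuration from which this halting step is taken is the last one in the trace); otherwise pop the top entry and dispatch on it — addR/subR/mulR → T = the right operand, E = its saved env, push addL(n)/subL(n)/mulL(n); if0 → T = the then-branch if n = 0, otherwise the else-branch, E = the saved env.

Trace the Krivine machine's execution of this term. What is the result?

step 0: <T=(if0 ((λy. (5 + 0)) (3 * -1)) then 1 else -1), E=∅, St=∅>
step 1: <T=((λy. (5 + 0)) (3 * -1)), E=∅, St=[if0]>
step 2: <T=(λy. (5 + 0)), E=∅, St=[thunk :: if0]>
step 3: <T=(5 + 0), E={y↦thunk((3 * -1), ∅)}, St=[if0]>
step 4: <T=5, E={y↦thunk((3 * -1), ∅)}, St=[addR :: if0]>
step 5: <T=0, E={y↦thunk((3 * -1), ∅)}, St=[addL(5) :: if0]>
step 6: <T=-1, E=∅, St=∅>
→ final value -1

Answer: -1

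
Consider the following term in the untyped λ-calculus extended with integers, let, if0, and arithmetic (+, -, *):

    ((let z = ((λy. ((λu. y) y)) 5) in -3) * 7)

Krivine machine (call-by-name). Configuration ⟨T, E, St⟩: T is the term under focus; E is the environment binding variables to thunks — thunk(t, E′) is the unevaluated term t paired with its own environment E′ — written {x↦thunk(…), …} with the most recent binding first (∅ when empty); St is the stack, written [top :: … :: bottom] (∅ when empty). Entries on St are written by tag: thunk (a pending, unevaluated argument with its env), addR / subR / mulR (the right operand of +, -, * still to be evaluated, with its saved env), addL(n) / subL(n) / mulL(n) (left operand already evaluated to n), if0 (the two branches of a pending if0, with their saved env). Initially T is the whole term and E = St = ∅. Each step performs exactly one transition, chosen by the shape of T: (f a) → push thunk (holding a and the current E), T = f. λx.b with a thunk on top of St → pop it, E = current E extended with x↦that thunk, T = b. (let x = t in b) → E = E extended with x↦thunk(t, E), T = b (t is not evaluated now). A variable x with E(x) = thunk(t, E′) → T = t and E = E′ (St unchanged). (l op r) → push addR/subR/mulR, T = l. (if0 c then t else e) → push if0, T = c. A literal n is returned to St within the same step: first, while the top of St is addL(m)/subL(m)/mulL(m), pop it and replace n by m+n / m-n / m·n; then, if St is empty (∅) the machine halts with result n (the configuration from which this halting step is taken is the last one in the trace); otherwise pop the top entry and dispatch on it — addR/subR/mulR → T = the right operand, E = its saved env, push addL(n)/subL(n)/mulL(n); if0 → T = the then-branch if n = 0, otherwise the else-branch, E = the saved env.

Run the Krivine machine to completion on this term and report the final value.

Answer: -21

Machine steps:
0. <T=((let z = ((λy. ((λu. y) y)) 5) in -3) * 7), E=∅, St=∅>
1. <T=(let z = ((λy. ((λu. y) y)) 5) in -3), E=∅, St=[mulR]>
2. <T=-3, E={z↦thunk(((λy. ((λu. y) y)) 5), ∅)}, St=[mulR]>
3. <T=7, E=∅, St=[mulL(-3)]>
→ final value -21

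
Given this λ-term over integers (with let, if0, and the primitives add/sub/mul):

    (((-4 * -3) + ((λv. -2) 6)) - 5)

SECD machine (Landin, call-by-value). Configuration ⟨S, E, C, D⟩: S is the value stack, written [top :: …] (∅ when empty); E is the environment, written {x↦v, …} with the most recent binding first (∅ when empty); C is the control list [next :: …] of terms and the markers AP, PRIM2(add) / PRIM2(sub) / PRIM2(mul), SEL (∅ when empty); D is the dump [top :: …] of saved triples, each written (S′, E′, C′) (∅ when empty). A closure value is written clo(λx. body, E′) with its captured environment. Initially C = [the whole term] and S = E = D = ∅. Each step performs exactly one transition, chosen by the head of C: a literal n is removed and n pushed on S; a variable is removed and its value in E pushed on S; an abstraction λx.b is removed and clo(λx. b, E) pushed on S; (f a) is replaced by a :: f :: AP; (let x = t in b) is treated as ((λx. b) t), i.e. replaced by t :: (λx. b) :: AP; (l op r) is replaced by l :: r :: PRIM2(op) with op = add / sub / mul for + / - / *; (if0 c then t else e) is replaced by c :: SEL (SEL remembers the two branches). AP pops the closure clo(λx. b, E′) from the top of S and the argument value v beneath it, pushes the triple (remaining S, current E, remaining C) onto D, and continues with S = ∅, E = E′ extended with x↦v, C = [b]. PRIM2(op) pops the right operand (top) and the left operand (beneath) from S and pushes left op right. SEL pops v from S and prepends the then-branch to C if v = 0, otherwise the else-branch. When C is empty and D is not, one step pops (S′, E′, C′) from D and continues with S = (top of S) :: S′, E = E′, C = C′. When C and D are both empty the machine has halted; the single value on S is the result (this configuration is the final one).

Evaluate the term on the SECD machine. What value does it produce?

Answer: 5

Execution trace:
0. <S=∅, E=∅, C=[(((-4 * -3) + ((λv. -2) 6)) - 5)], D=∅>
1. <S=∅, E=∅, C=[((-4 * -3) + ((λv. -2) 6)) :: 5 :: PRIM2(sub)], D=∅>
2. <S=∅, E=∅, C=[(-4 * -3) :: ((λv. -2) 6) :: PRIM2(add) :: 5 :: PRIM2(sub)], D=∅>
3. <S=∅, E=∅, C=[-4 :: -3 :: PRIM2(mul) :: ((λv. -2) 6) :: PRIM2(add) :: 5 :: PRIM2(sub)], D=∅>
4. <S=[-4], E=∅, C=[-3 :: PRIM2(mul) :: ((λv. -2) 6) :: PRIM2(add) :: 5 :: PRIM2(sub)], D=∅>
5. <S=[-3 :: -4], E=∅, C=[PRIM2(mul) :: ((λv. -2) 6) :: PRIM2(add) :: 5 :: PRIM2(sub)], D=∅>
6. <S=[12], E=∅, C=[((λv. -2) 6) :: PRIM2(add) :: 5 :: PRIM2(sub)], D=∅>
7. <S=[12], E=∅, C=[6 :: (λv. -2) :: AP :: PRIM2(add) :: 5 :: PRIM2(sub)], D=∅>
8. <S=[6 :: 12], E=∅, C=[(λv. -2) :: AP :: PRIM2(add) :: 5 :: PRIM2(sub)], D=∅>
9. <S=[clo(λv. -2, ∅) :: 6 :: 12], E=∅, C=[AP :: PRIM2(add) :: 5 :: PRIM2(sub)], D=∅>
10. <S=∅, E={v↦6}, C=[-2], D=[([12], ∅, [PRIM2(add) :: 5 :: PRIM2(sub)])]>
11. <S=[-2], E={v↦6}, C=∅, D=[([12], ∅, [PRIM2(add) :: 5 :: PRIM2(sub)])]>
12. <S=[-2 :: 12], E=∅, C=[PRIM2(add) :: 5 :: PRIM2(sub)], D=∅>
13. <S=[10], E=∅, C=[5 :: PRIM2(sub)], D=∅>
14. <S=[5 :: 10], E=∅, C=[PRIM2(sub)], D=∅>
15. <S=[5], E=∅, C=∅, D=∅>
→ final value 5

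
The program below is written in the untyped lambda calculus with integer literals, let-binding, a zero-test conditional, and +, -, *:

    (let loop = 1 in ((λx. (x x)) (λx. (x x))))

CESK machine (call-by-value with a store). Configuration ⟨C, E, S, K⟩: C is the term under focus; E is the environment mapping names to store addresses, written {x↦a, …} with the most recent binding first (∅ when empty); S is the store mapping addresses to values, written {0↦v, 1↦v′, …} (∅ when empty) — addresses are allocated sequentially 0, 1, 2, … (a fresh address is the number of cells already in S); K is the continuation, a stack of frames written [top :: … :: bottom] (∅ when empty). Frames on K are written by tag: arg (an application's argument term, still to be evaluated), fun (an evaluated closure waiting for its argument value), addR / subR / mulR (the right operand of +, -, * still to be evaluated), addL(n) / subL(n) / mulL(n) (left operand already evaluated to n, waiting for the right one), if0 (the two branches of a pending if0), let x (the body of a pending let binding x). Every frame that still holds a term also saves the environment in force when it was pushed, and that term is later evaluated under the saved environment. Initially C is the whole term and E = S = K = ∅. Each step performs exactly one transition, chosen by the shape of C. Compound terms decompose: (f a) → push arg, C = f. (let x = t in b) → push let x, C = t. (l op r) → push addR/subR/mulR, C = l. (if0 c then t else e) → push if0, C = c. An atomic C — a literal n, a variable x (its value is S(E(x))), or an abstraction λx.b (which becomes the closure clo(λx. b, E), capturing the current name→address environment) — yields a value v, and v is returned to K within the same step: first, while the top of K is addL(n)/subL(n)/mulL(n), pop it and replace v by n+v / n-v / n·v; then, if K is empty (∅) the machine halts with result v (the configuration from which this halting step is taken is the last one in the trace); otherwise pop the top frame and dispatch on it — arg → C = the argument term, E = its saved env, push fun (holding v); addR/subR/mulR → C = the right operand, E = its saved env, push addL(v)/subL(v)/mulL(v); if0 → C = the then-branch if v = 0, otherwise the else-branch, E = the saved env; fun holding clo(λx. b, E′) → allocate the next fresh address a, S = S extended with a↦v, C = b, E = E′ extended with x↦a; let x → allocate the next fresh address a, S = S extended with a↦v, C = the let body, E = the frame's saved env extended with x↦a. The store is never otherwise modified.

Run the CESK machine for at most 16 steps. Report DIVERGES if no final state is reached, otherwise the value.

Answer: DIVERGES (no final state within 16 steps)

Derivation:
step 0: <C=(let loop = 1 in ((λx. (x x)) (λx. (x x)))), E=∅, S=∅, K=∅>
step 1: <C=1, E=∅, S=∅, K=[let loop]>
step 2: <C=((λx. (x x)) (λx. (x x))), E={loop↦0}, S={0↦1}, K=∅>
step 3: <C=(λx. (x x)), E={loop↦0}, S={0↦1}, K=[arg]>
step 4: <C=(λx. (x x)), E={loop↦0}, S={0↦1}, K=[fun]>
step 5: <C=(x x), E={x↦1, loop↦0}, S={0↦1, 1↦clo(λx. (x x), {loop↦0})}, K=∅>
step 6: <C=x, E={x↦1, loop↦0}, S={0↦1, 1↦clo(λx. (x x), {loop↦0})}, K=[arg]>
step 7: <C=x, E={x↦1, loop↦0}, S={0↦1, 1↦clo(λx. (x x), {loop↦0})}, K=[fun]>
step 8: <C=(x x), E={x↦2, loop↦0}, S={0↦1, 1↦clo(λx. (x x), {loop↦0}), 2↦clo(λx. (x x), {loop↦0})}, K=∅>
step 9: <C=x, E={x↦2, loop↦0}, S={0↦1, 1↦clo(λx. (x x), {loop↦0}), 2↦clo(λx. (x x), {loop↦0})}, K=[arg]>
step 10: <C=x, E={x↦2, loop↦0}, S={0↦1, 1↦clo(λx. (x x), {loop↦0}), 2↦clo(λx. (x x), {loop↦0})}, K=[fun]>
step 11: <C=(x x), E={x↦3, loop↦0}, S={0↦1, 1↦clo(λx. (x x), {loop↦0}), 2↦clo(λx. (x x), {loop↦0}), 3↦clo(λx. (x x), {loop↦0})}, K=∅>
step 12: <C=x, E={x↦3, loop↦0}, S={0↦1, 1↦clo(λx. (x x), {loop↦0}), 2↦clo(λx. (x x), {loop↦0}), 3↦clo(λx. (x x), {loop↦0})}, K=[arg]>
step 13: <C=x, E={x↦3, loop↦0}, S={0↦1, 1↦clo(λx. (x x), {loop↦0}), 2↦clo(λx. (x x), {loop↦0}), 3↦clo(λx. (x x), {loop↦0})}, K=[fun]>
step 14: <C=(x x), E={x↦4, loop↦0}, S={0↦1, 1↦clo(λx. (x x), {loop↦0}), 2↦clo(λx. (x x), {loop↦0}), 3↦clo(λx. (x x), {loop↦0}), 4↦clo(λx. (x x), {loop↦0})}, K=∅>
step 15: <C=x, E={x↦4, loop↦0}, S={0↦1, 1↦clo(λx. (x x), {loop↦0}), 2↦clo(λx. (x x), {loop↦0}), 3↦clo(λx. (x x), {loop↦0}), 4↦clo(λx. (x x), {loop↦0})}, K=[arg]>
step 16: <C=x, E={x↦4, loop↦0}, S={0↦1, 1↦clo(λx. (x x), {loop↦0}), 2↦clo(λx. (x x), {loop↦0}), 3↦clo(λx. (x x), {loop↦0}), 4↦clo(λx. (x x), {loop↦0})}, K=[fun]>
→ 16 transitions taken and the configuration is still not final: no result within 16 steps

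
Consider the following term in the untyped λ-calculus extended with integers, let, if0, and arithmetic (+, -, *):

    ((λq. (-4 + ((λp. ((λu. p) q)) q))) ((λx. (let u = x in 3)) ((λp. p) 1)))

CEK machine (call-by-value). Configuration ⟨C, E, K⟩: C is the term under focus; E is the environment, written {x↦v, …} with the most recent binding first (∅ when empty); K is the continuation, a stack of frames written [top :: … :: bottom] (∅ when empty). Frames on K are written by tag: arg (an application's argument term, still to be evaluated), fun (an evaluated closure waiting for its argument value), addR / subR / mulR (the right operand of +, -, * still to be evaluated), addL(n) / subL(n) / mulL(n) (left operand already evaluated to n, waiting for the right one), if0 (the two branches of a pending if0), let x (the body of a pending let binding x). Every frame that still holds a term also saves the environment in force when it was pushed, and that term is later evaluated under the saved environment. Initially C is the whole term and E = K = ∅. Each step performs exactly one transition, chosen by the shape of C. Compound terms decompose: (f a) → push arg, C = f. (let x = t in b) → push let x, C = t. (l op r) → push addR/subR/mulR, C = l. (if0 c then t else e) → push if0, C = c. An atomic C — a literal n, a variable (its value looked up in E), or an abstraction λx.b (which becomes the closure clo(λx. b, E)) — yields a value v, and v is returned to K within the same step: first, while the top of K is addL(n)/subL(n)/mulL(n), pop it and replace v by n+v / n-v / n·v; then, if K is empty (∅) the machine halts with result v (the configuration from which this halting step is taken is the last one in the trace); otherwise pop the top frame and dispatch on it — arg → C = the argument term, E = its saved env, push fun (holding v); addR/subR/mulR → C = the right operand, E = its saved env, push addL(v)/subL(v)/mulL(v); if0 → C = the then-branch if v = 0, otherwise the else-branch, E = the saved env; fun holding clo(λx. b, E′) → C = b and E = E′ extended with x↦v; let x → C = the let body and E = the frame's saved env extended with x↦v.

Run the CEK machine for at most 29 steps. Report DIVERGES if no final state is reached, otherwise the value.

Answer: -1

Derivation:
[0] [C=((λq. (-4 + ((λp. ((λu. p) q)) q))) ((λx. (let u = x in 3)) ((λp. p) 1))) | E=∅ | K=∅]
[1] [C=(λq. (-4 + ((λp. ((λu. p) q)) q))) | E=∅ | K=[arg]]
[2] [C=((λx. (let u = x in 3)) ((λp. p) 1)) | E=∅ | K=[fun]]
[3] [C=(λx. (let u = x in 3)) | E=∅ | K=[arg :: fun]]
[4] [C=((λp. p) 1) | E=∅ | K=[fun :: fun]]
[5] [C=(λp. p) | E=∅ | K=[arg :: fun :: fun]]
[6] [C=1 | E=∅ | K=[fun :: fun :: fun]]
[7] [C=p | E={p↦1} | K=[fun :: fun]]
[8] [C=(let u = x in 3) | E={x↦1} | K=[fun]]
[9] [C=x | E={x↦1} | K=[let u :: fun]]
[10] [C=3 | E={u↦1, x↦1} | K=[fun]]
[11] [C=(-4 + ((λp. ((λu. p) q)) q)) | E={q↦3} | K=∅]
[12] [C=-4 | E={q↦3} | K=[addR]]
[13] [C=((λp. ((λu. p) q)) q) | E={q↦3} | K=[addL(-4)]]
[14] [C=(λp. ((λu. p) q)) | E={q↦3} | K=[arg :: addL(-4)]]
[15] [C=q | E={q↦3} | K=[fun :: addL(-4)]]
[16] [C=((λu. p) q) | E={p↦3, q↦3} | K=[addL(-4)]]
[17] [C=(λu. p) | E={p↦3, q↦3} | K=[arg :: addL(-4)]]
[18] [C=q | E={p↦3, q↦3} | K=[fun :: addL(-4)]]
[19] [C=p | E={u↦3, p↦3, q↦3} | K=[addL(-4)]]
→ final value -1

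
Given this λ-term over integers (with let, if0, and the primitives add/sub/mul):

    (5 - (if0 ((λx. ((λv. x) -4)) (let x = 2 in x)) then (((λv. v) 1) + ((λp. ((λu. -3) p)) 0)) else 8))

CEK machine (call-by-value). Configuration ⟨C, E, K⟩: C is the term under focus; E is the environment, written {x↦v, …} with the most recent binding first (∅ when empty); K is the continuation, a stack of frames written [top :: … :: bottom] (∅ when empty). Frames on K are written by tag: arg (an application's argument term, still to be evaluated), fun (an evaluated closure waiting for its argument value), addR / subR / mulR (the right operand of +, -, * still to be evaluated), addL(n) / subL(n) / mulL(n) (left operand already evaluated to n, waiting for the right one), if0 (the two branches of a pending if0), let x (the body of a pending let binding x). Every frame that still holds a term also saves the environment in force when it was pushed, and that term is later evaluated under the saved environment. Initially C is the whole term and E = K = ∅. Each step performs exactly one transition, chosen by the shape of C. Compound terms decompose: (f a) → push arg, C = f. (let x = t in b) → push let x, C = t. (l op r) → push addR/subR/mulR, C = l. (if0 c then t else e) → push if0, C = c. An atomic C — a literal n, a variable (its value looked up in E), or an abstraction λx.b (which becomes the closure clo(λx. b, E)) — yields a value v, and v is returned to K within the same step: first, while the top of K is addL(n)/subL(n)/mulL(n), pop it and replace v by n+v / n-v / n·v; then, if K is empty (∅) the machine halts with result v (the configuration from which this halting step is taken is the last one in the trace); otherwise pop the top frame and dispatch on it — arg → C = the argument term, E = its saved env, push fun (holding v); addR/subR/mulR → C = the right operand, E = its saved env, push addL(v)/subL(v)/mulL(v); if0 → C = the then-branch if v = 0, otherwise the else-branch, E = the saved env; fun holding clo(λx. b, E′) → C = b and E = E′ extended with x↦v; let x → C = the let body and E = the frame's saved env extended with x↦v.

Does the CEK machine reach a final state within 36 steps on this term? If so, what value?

t=0: ⟨C=(5 - (if0 ((λx. ((λv. x) -4)) (let x = 2 in x)) then (((λv. v) 1) + ((λp. ((λu. -3) p)) 0)) else 8)); E=∅; K=∅⟩
t=1: ⟨C=5; E=∅; K=[subR]⟩
t=2: ⟨C=(if0 ((λx. ((λv. x) -4)) (let x = 2 in x)) then (((λv. v) 1) + ((λp. ((λu. -3) p)) 0)) else 8); E=∅; K=[subL(5)]⟩
t=3: ⟨C=((λx. ((λv. x) -4)) (let x = 2 in x)); E=∅; K=[if0 :: subL(5)]⟩
t=4: ⟨C=(λx. ((λv. x) -4)); E=∅; K=[arg :: if0 :: subL(5)]⟩
t=5: ⟨C=(let x = 2 in x); E=∅; K=[fun :: if0 :: subL(5)]⟩
t=6: ⟨C=2; E=∅; K=[let x :: fun :: if0 :: subL(5)]⟩
t=7: ⟨C=x; E={x↦2}; K=[fun :: if0 :: subL(5)]⟩
t=8: ⟨C=((λv. x) -4); E={x↦2}; K=[if0 :: subL(5)]⟩
t=9: ⟨C=(λv. x); E={x↦2}; K=[arg :: if0 :: subL(5)]⟩
t=10: ⟨C=-4; E={x↦2}; K=[fun :: if0 :: subL(5)]⟩
t=11: ⟨C=x; E={v↦-4, x↦2}; K=[if0 :: subL(5)]⟩
t=12: ⟨C=8; E=∅; K=[subL(5)]⟩
→ final value -3

Answer: -3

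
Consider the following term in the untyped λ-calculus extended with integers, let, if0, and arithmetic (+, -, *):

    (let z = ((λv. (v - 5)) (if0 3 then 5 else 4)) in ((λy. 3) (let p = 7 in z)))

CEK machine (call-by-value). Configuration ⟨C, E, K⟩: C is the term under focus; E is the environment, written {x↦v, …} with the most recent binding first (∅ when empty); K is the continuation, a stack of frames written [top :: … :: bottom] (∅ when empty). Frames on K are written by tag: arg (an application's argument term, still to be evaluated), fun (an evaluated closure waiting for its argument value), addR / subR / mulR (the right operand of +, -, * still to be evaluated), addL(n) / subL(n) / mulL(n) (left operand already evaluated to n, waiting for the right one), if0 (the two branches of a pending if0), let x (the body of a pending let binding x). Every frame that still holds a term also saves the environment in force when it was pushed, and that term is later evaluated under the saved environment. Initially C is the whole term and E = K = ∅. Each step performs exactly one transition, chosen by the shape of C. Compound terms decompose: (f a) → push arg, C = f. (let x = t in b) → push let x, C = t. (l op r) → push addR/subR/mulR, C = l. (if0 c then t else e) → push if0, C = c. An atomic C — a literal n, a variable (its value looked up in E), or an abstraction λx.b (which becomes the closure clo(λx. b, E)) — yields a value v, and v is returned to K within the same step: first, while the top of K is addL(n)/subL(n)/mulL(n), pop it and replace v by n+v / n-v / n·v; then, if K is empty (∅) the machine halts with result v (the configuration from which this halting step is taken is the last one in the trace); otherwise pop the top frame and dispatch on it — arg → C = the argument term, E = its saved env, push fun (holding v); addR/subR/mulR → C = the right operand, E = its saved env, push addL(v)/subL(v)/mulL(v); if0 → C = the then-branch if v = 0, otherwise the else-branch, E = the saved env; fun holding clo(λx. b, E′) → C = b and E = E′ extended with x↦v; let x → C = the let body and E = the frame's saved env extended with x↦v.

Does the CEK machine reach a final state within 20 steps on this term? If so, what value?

Answer: 3

Machine steps:
step 0: <C=(let z = ((λv. (v - 5)) (if0 3 then 5 else 4)) in ((λy. 3) (let p = 7 in z))), E=∅, K=∅>
step 1: <C=((λv. (v - 5)) (if0 3 then 5 else 4)), E=∅, K=[let z]>
step 2: <C=(λv. (v - 5)), E=∅, K=[arg :: let z]>
step 3: <C=(if0 3 then 5 else 4), E=∅, K=[fun :: let z]>
step 4: <C=3, E=∅, K=[if0 :: fun :: let z]>
step 5: <C=4, E=∅, K=[fun :: let z]>
step 6: <C=(v - 5), E={v↦4}, K=[let z]>
step 7: <C=v, E={v↦4}, K=[subR :: let z]>
step 8: <C=5, E={v↦4}, K=[subL(4) :: let z]>
step 9: <C=((λy. 3) (let p = 7 in z)), E={z↦-1}, K=∅>
step 10: <C=(λy. 3), E={z↦-1}, K=[arg]>
step 11: <C=(let p = 7 in z), E={z↦-1}, K=[fun]>
step 12: <C=7, E={z↦-1}, K=[let p :: fun]>
step 13: <C=z, E={p↦7, z↦-1}, K=[fun]>
step 14: <C=3, E={y↦-1, z↦-1}, K=∅>
→ final value 3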